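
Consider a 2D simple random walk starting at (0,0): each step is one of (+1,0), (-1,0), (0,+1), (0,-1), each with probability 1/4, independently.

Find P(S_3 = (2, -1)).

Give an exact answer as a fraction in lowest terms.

Answer: 3/64

Derivation:
Let h be the number of horizontal steps (so 3-h are vertical). To end at (2,-1) need (h+2)/2 right-steps and ((3-h)-1)/2 up-steps.
Sum over h with 2 ≤ h ≤ 2, h ≡ 0 (mod 2), 3-h ≡ 1 (mod 2):
h=2: C(3,2)·C(2,2)·C(1,0) = 3·1·1 = 3
Total favorable: 3
Total paths: 4^3 = 64
P = 3/64 = 3/64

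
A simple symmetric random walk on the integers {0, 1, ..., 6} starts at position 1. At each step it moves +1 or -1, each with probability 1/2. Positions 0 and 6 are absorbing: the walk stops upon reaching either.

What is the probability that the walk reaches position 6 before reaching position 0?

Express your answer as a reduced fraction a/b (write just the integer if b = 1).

Symmetric walk (p = 1/2): the harmonic-function argument gives P(hit 6 before 0 | start at 1) = a/N.
P = 1/6 = 1/6

Answer: 1/6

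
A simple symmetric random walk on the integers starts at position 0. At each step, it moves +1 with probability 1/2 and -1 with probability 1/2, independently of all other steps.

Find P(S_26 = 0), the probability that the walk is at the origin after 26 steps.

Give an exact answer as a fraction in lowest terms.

Answer: 1300075/8388608

Derivation:
To return to 0 after 26 steps: need exactly 13 steps of +1 and 13 of -1.
Favorable paths: C(26,13) = 10400600
Total paths: 2^26 = 67108864
P = 10400600/67108864 = 1300075/8388608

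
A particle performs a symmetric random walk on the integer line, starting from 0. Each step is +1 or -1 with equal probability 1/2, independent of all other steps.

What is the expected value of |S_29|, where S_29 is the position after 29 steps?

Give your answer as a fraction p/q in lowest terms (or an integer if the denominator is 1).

S_29 takes values m ≡ 1 (mod 2) with |m| ≤ 29; P(S_29=m) = C(29,(29+m)/2)/2^29.
Total paths: 2^29 = 536870912
Distribution: P(S=-29)=1/536870912, P(S=-27)=29/536870912, P(S=-25)=406/536870912, P(S=-23)=3654/536870912, P(S=-21)=23751/536870912, P(S=-19)=118755/536870912, P(S=-17)=475020/536870912, P(S=-15)=1560780/536870912, P(S=-13)=4292145/536870912, P(S=-11)=10015005/536870912, P(S=-9)=20030010/536870912, P(S=-7)=34597290/536870912, P(S=-5)=51895935/536870912, P(S=-3)=67863915/536870912, P(S=-1)=77558760/536870912, P(S=1)=77558760/536870912, P(S=3)=67863915/536870912, P(S=5)=51895935/536870912, P(S=7)=34597290/536870912, P(S=9)=20030010/536870912, P(S=11)=10015005/536870912, P(S=13)=4292145/536870912, P(S=15)=1560780/536870912, P(S=17)=475020/536870912, P(S=19)=118755/536870912, P(S=21)=23751/536870912, P(S=23)=3654/536870912, P(S=25)=406/536870912, P(S=27)=29/536870912, P(S=29)=1/536870912
E[|S_29|] = Σ_m |m|·P(S_29=m) = 2326762800/536870912 = 145422675/33554432

Answer: 145422675/33554432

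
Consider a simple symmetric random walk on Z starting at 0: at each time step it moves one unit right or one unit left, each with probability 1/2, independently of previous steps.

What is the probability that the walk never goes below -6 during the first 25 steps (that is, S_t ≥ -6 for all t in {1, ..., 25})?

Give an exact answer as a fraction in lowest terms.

Let f(t,s) = #length-t paths at position s with S_1..S_t all ≥ -6.
f(t,s) = f(t-1,s-1) + f(t-1,s+1) for s ≥ -6; f(t,s) = 0 for s < -6.
t=0: f(0,0)=1
t=1: f(1,-1)=1 f(1,1)=1
t=2: f(2,-2)=1 f(2,0)=2 f(2,2)=1
t=3: f(3,-3)=1 f(3,-1)=3 f(3,1)=3 f(3,3)=1
t=4: f(4,-4)=1 f(4,-2)=4 f(4,0)=6 f(4,2)=4 f(4,4)=1
t=5: f(5,-5)=1 f(5,-3)=5 f(5,-1)=10 f(5,1)=10 f(5,3)=5 f(5,5)=1
t=6: f(6,-6)=1 f(6,-4)=6 f(6,-2)=15 f(6,0)=20 f(6,2)=15 f(6,4)=6 f(6,6)=1
t=7: f(7,-5)=7 f(7,-3)=21 f(7,-1)=35 f(7,1)=35 f(7,3)=21 f(7,5)=7 f(7,7)=1
t=8: f(8,-6)=7 f(8,-4)=28 f(8,-2)=56 f(8,0)=70 f(8,2)=56 f(8,4)=28 f(8,6)=8 f(8,8)=1
t=9: f(9,-5)=35 f(9,-3)=84 f(9,-1)=126 f(9,1)=126 f(9,3)=84 f(9,5)=36 f(9,7)=9 f(9,9)=1
t=10: f(10,-6)=35 f(10,-4)=119 f(10,-2)=210 f(10,0)=252 f(10,2)=210 f(10,4)=120 f(10,6)=45 f(10,8)=10 f(10,10)=1
t=11: f(11,-5)=154 f(11,-3)=329 f(11,-1)=462 f(11,1)=462 f(11,3)=330 f(11,5)=165 f(11,7)=55 f(11,9)=11 f(11,11)=1
t=12: f(12,-6)=154 f(12,-4)=483 f(12,-2)=791 f(12,0)=924 f(12,2)=792 f(12,4)=495 f(12,6)=220 f(12,8)=66 f(12,10)=12 f(12,12)=1
t=13: f(13,-5)=637 f(13,-3)=1274 f(13,-1)=1715 f(13,1)=1716 f(13,3)=1287 f(13,5)=715 f(13,7)=286 f(13,9)=78 f(13,11)=13 f(13,13)=1
t=14: f(14,-6)=637 f(14,-4)=1911 f(14,-2)=2989 f(14,0)=3431 f(14,2)=3003 f(14,4)=2002 f(14,6)=1001 f(14,8)=364 f(14,10)=91 f(14,12)=14 f(14,14)=1
t=15: f(15,-5)=2548 f(15,-3)=4900 f(15,-1)=6420 f(15,1)=6434 f(15,3)=5005 f(15,5)=3003 f(15,7)=1365 f(15,9)=455 f(15,11)=105 f(15,13)=15 f(15,15)=1
t=16: f(16,-6)=2548 f(16,-4)=7448 f(16,-2)=11320 f(16,0)=12854 f(16,2)=11439 f(16,4)=8008 f(16,6)=4368 f(16,8)=1820 f(16,10)=560 f(16,12)=120 f(16,14)=16 f(16,16)=1
t=17: f(17,-5)=9996 f(17,-3)=18768 f(17,-1)=24174 f(17,1)=24293 f(17,3)=19447 f(17,5)=12376 f(17,7)=6188 f(17,9)=2380 f(17,11)=680 f(17,13)=136 f(17,15)=17 f(17,17)=1
t=18: f(18,-6)=9996 f(18,-4)=28764 f(18,-2)=42942 f(18,0)=48467 f(18,2)=43740 f(18,4)=31823 f(18,6)=18564 f(18,8)=8568 f(18,10)=3060 f(18,12)=816 f(18,14)=153 f(18,16)=18 f(18,18)=1
t=19: f(19,-5)=38760 f(19,-3)=71706 f(19,-1)=91409 f(19,1)=92207 f(19,3)=75563 f(19,5)=50387 f(19,7)=27132 f(19,9)=11628 f(19,11)=3876 f(19,13)=969 f(19,15)=171 f(19,17)=19 f(19,19)=1
t=20: f(20,-6)=38760 f(20,-4)=110466 f(20,-2)=163115 f(20,0)=183616 f(20,2)=167770 f(20,4)=125950 f(20,6)=77519 f(20,8)=38760 f(20,10)=15504 f(20,12)=4845 f(20,14)=1140 f(20,16)=190 f(20,18)=20 f(20,20)=1
t=21: f(21,-5)=149226 f(21,-3)=273581 f(21,-1)=346731 f(21,1)=351386 f(21,3)=293720 f(21,5)=203469 f(21,7)=116279 f(21,9)=54264 f(21,11)=20349 f(21,13)=5985 f(21,15)=1330 f(21,17)=210 f(21,19)=21 f(21,21)=1
t=22: f(22,-6)=149226 f(22,-4)=422807 f(22,-2)=620312 f(22,0)=698117 f(22,2)=645106 f(22,4)=497189 f(22,6)=319748 f(22,8)=170543 f(22,10)=74613 f(22,12)=26334 f(22,14)=7315 f(22,16)=1540 f(22,18)=231 f(22,20)=22 f(22,22)=1
t=23: f(23,-5)=572033 f(23,-3)=1043119 f(23,-1)=1318429 f(23,1)=1343223 f(23,3)=1142295 f(23,5)=816937 f(23,7)=490291 f(23,9)=245156 f(23,11)=100947 f(23,13)=33649 f(23,15)=8855 f(23,17)=1771 f(23,19)=253 f(23,21)=23 f(23,23)=1
t=24: f(24,-6)=572033 f(24,-4)=1615152 f(24,-2)=2361548 f(24,0)=2661652 f(24,2)=2485518 f(24,4)=1959232 f(24,6)=1307228 f(24,8)=735447 f(24,10)=346103 f(24,12)=134596 f(24,14)=42504 f(24,16)=10626 f(24,18)=2024 f(24,20)=276 f(24,22)=24 f(24,24)=1
t=25: f(25,-5)=2187185 f(25,-3)=3976700 f(25,-1)=5023200 f(25,1)=5147170 f(25,3)=4444750 f(25,5)=3266460 f(25,7)=2042675 f(25,9)=1081550 f(25,11)=480699 f(25,13)=177100 f(25,15)=53130 f(25,17)=12650 f(25,19)=2300 f(25,21)=300 f(25,23)=25 f(25,25)=1
Σ_s f(25,s) = 27895895
P = 27895895/33554432 = 27895895/33554432

Answer: 27895895/33554432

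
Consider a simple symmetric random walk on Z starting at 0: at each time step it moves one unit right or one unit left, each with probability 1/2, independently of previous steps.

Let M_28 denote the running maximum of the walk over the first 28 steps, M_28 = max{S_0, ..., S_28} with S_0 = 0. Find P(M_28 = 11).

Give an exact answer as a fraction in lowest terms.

Let M_28 = max(S_0,...,S_28). Use the reflection principle: for j ≥ 1, #{paths with M_28 ≥ j} = #{S_28 ≥ j} + #{S_28 ≥ j+1}.
By reflection, #{M_28 ≥ 11} = #{S_28 ≥ 11} + #{S_28 ≥ 12} = 4791323 + 4791323 = 9582646.
#{M_28 ≥ 12} = #{S_28 ≥ 12} + #{S_28 ≥ 13} = 4791323 + 1683218 = 6474541.
#{M_28 = 11} = 9582646 - 6474541 = 3108105.
P(M_28 = 11) = 3108105/268435456 = 3108105/268435456

Answer: 3108105/268435456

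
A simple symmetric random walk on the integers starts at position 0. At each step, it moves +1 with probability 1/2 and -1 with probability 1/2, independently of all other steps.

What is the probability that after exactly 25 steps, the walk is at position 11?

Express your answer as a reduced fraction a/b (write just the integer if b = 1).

To reach position 11 after 25 steps: need 18 steps of +1 and 7 of -1.
Favorable paths: C(25,18) = 480700
Total paths: 2^25 = 33554432
P = 480700/33554432 = 120175/8388608

Answer: 120175/8388608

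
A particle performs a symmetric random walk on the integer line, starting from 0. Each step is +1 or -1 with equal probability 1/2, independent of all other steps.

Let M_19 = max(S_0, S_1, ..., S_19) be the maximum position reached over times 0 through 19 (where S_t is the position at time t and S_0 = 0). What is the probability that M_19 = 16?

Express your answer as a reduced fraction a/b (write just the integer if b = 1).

Answer: 19/524288

Derivation:
Let M_19 = max(S_0,...,S_19). Use the reflection principle: for j ≥ 1, #{paths with M_19 ≥ j} = #{S_19 ≥ j} + #{S_19 ≥ j+1}.
By reflection, #{M_19 ≥ 16} = #{S_19 ≥ 16} + #{S_19 ≥ 17} = 20 + 20 = 40.
#{M_19 ≥ 17} = #{S_19 ≥ 17} + #{S_19 ≥ 18} = 20 + 1 = 21.
#{M_19 = 16} = 40 - 21 = 19.
P(M_19 = 16) = 19/524288 = 19/524288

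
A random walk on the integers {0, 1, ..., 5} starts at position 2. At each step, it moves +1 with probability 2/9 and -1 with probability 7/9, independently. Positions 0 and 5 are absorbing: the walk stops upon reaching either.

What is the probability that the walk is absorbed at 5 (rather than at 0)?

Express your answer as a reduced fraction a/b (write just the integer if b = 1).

Answer: 72/3355

Derivation:
Biased walk: p = 2/9, q = 7/9, r = q/p = 7/2
Gambler's ruin: P(hit 5 before 0 | start at 2) = (1 - r^a)/(1 - r^N)
r^2 = 49/4; r^5 = 16807/32
P = (1 - 49/4) / (1 - 16807/32) = -45/4 / -16775/32 = 72/3355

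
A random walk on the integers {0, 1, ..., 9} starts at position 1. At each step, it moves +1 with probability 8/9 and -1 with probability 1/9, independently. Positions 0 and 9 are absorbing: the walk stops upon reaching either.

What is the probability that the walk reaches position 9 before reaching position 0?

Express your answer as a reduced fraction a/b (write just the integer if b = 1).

Biased walk: p = 8/9, q = 1/9, r = q/p = 1/8
Gambler's ruin: P(hit 9 before 0 | start at 1) = (1 - r^a)/(1 - r^N)
r^1 = 1/8; r^9 = 1/134217728
P = (1 - 1/8) / (1 - 1/134217728) = 7/8 / 134217727/134217728 = 16777216/19173961

Answer: 16777216/19173961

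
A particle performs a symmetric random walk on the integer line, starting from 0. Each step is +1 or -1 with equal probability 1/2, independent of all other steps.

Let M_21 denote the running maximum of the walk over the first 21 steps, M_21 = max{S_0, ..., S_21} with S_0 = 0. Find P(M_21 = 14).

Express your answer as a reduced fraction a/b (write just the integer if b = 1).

Answer: 665/1048576

Derivation:
Let M_21 = max(S_0,...,S_21). Use the reflection principle: for j ≥ 1, #{paths with M_21 ≥ j} = #{S_21 ≥ j} + #{S_21 ≥ j+1}.
By reflection, #{M_21 ≥ 14} = #{S_21 ≥ 14} + #{S_21 ≥ 15} = 1562 + 1562 = 3124.
#{M_21 ≥ 15} = #{S_21 ≥ 15} + #{S_21 ≥ 16} = 1562 + 232 = 1794.
#{M_21 = 14} = 3124 - 1794 = 1330.
P(M_21 = 14) = 1330/2097152 = 665/1048576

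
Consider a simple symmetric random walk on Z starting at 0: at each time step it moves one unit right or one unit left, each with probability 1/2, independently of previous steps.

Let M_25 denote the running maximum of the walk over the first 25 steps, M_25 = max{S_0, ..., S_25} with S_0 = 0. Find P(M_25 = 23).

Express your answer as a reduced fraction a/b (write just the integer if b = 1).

Let M_25 = max(S_0,...,S_25). Use the reflection principle: for j ≥ 1, #{paths with M_25 ≥ j} = #{S_25 ≥ j} + #{S_25 ≥ j+1}.
By reflection, #{M_25 ≥ 23} = #{S_25 ≥ 23} + #{S_25 ≥ 24} = 26 + 1 = 27.
#{M_25 ≥ 24} = #{S_25 ≥ 24} + #{S_25 ≥ 25} = 1 + 1 = 2.
#{M_25 = 23} = 27 - 2 = 25.
P(M_25 = 23) = 25/33554432 = 25/33554432

Answer: 25/33554432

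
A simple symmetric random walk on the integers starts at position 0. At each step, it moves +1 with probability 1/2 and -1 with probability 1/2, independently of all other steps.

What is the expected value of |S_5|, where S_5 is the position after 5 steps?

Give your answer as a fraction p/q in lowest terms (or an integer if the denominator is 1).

Answer: 15/8

Derivation:
S_5 takes values m ≡ 1 (mod 2) with |m| ≤ 5; P(S_5=m) = C(5,(5+m)/2)/2^5.
Total paths: 2^5 = 32
Distribution: P(S=-5)=1/32, P(S=-3)=5/32, P(S=-1)=10/32, P(S=1)=10/32, P(S=3)=5/32, P(S=5)=1/32
E[|S_5|] = Σ_m |m|·P(S_5=m) = 60/32 = 15/8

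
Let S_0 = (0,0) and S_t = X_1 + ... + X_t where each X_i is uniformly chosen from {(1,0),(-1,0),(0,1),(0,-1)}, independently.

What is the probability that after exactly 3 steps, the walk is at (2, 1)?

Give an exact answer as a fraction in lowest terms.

Answer: 3/64

Derivation:
Let h be the number of horizontal steps (so 3-h are vertical). To end at (2,1) need (h+2)/2 right-steps and ((3-h)+1)/2 up-steps.
Sum over h with 2 ≤ h ≤ 2, h ≡ 0 (mod 2), 3-h ≡ 1 (mod 2):
h=2: C(3,2)·C(2,2)·C(1,1) = 3·1·1 = 3
Total favorable: 3
Total paths: 4^3 = 64
P = 3/64 = 3/64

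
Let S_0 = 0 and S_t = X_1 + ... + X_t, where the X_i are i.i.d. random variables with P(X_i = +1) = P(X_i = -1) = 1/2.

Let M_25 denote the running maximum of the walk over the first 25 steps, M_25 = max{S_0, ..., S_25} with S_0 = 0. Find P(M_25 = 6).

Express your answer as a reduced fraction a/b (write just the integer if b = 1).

Answer: 2042975/33554432

Derivation:
Let M_25 = max(S_0,...,S_25). Use the reflection principle: for j ≥ 1, #{paths with M_25 ≥ j} = #{S_25 ≥ j} + #{S_25 ≥ j+1}.
By reflection, #{M_25 ≥ 6} = #{S_25 ≥ 6} + #{S_25 ≥ 7} = 3850756 + 3850756 = 7701512.
#{M_25 ≥ 7} = #{S_25 ≥ 7} + #{S_25 ≥ 8} = 3850756 + 1807781 = 5658537.
#{M_25 = 6} = 7701512 - 5658537 = 2042975.
P(M_25 = 6) = 2042975/33554432 = 2042975/33554432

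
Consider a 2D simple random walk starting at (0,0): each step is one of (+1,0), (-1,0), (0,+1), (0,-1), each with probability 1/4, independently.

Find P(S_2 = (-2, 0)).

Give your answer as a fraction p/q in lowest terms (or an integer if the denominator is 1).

Let h be the number of horizontal steps (so 2-h are vertical). To end at (-2,0) need (h-2)/2 right-steps and ((2-h)+0)/2 up-steps.
Sum over h with 2 ≤ h ≤ 2, h ≡ 0 (mod 2), 2-h ≡ 0 (mod 2):
h=2: C(2,2)·C(2,0)·C(0,0) = 1·1·1 = 1
Total favorable: 1
Total paths: 4^2 = 16
P = 1/16 = 1/16

Answer: 1/16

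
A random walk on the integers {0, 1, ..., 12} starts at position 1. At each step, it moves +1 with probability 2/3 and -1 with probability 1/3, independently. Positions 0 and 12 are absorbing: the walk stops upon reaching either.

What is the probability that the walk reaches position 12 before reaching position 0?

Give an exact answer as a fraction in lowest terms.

Answer: 2048/4095

Derivation:
Biased walk: p = 2/3, q = 1/3, r = q/p = 1/2
Gambler's ruin: P(hit 12 before 0 | start at 1) = (1 - r^a)/(1 - r^N)
r^1 = 1/2; r^12 = 1/4096
P = (1 - 1/2) / (1 - 1/4096) = 1/2 / 4095/4096 = 2048/4095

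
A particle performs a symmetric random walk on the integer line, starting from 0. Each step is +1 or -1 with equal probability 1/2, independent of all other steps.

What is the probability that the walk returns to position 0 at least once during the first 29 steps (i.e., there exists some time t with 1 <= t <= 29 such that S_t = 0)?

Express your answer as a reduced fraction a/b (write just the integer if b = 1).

Count via complement. Let g(t,s) = #length-t paths at position s with S_1..S_t all ≠ 0.
g(t,s) = g(t-1,s-1) + g(t-1,s+1) for s ≠ 0; g(t,0) = 0.
t=0: g(0,0)=1
t=1: g(1,-1)=1 g(1,1)=1
t=2: g(2,-2)=1 g(2,2)=1
t=3: g(3,-3)=1 g(3,-1)=1 g(3,1)=1 g(3,3)=1
t=4: g(4,-4)=1 g(4,-2)=2 g(4,2)=2 g(4,4)=1
t=5: g(5,-5)=1 g(5,-3)=3 g(5,-1)=2 g(5,1)=2 g(5,3)=3 g(5,5)=1
t=6: g(6,-6)=1 g(6,-4)=4 g(6,-2)=5 g(6,2)=5 g(6,4)=4 g(6,6)=1
t=7: g(7,-7)=1 g(7,-5)=5 g(7,-3)=9 g(7,-1)=5 g(7,1)=5 g(7,3)=9 g(7,5)=5 g(7,7)=1
t=8: g(8,-8)=1 g(8,-6)=6 g(8,-4)=14 g(8,-2)=14 g(8,2)=14 g(8,4)=14 g(8,6)=6 g(8,8)=1
t=9: g(9,-9)=1 g(9,-7)=7 g(9,-5)=20 g(9,-3)=28 g(9,-1)=14 g(9,1)=14 g(9,3)=28 g(9,5)=20 g(9,7)=7 g(9,9)=1
t=10: g(10,-10)=1 g(10,-8)=8 g(10,-6)=27 g(10,-4)=48 g(10,-2)=42 g(10,2)=42 g(10,4)=48 g(10,6)=27 g(10,8)=8 g(10,10)=1
t=11: g(11,-11)=1 g(11,-9)=9 g(11,-7)=35 g(11,-5)=75 g(11,-3)=90 g(11,-1)=42 g(11,1)=42 g(11,3)=90 g(11,5)=75 g(11,7)=35 g(11,9)=9 g(11,11)=1
t=12: g(12,-12)=1 g(12,-10)=10 g(12,-8)=44 g(12,-6)=110 g(12,-4)=165 g(12,-2)=132 g(12,2)=132 g(12,4)=165 g(12,6)=110 g(12,8)=44 g(12,10)=10 g(12,12)=1
t=13: g(13,-13)=1 g(13,-11)=11 g(13,-9)=54 g(13,-7)=154 g(13,-5)=275 g(13,-3)=297 g(13,-1)=132 g(13,1)=132 g(13,3)=297 g(13,5)=275 g(13,7)=154 g(13,9)=54 g(13,11)=11 g(13,13)=1
t=14: g(14,-14)=1 g(14,-12)=12 g(14,-10)=65 g(14,-8)=208 g(14,-6)=429 g(14,-4)=572 g(14,-2)=429 g(14,2)=429 g(14,4)=572 g(14,6)=429 g(14,8)=208 g(14,10)=65 g(14,12)=12 g(14,14)=1
t=15: g(15,-15)=1 g(15,-13)=13 g(15,-11)=77 g(15,-9)=273 g(15,-7)=637 g(15,-5)=1001 g(15,-3)=1001 g(15,-1)=429 g(15,1)=429 g(15,3)=1001 g(15,5)=1001 g(15,7)=637 g(15,9)=273 g(15,11)=77 g(15,13)=13 g(15,15)=1
t=16: g(16,-16)=1 g(16,-14)=14 g(16,-12)=90 g(16,-10)=350 g(16,-8)=910 g(16,-6)=1638 g(16,-4)=2002 g(16,-2)=1430 g(16,2)=1430 g(16,4)=2002 g(16,6)=1638 g(16,8)=910 g(16,10)=350 g(16,12)=90 g(16,14)=14 g(16,16)=1
t=17: g(17,-17)=1 g(17,-15)=15 g(17,-13)=104 g(17,-11)=440 g(17,-9)=1260 g(17,-7)=2548 g(17,-5)=3640 g(17,-3)=3432 g(17,-1)=1430 g(17,1)=1430 g(17,3)=3432 g(17,5)=3640 g(17,7)=2548 g(17,9)=1260 g(17,11)=440 g(17,13)=104 g(17,15)=15 g(17,17)=1
t=18: g(18,-18)=1 g(18,-16)=16 g(18,-14)=119 g(18,-12)=544 g(18,-10)=1700 g(18,-8)=3808 g(18,-6)=6188 g(18,-4)=7072 g(18,-2)=4862 g(18,2)=4862 g(18,4)=7072 g(18,6)=6188 g(18,8)=3808 g(18,10)=1700 g(18,12)=544 g(18,14)=119 g(18,16)=16 g(18,18)=1
t=19: g(19,-19)=1 g(19,-17)=17 g(19,-15)=135 g(19,-13)=663 g(19,-11)=2244 g(19,-9)=5508 g(19,-7)=9996 g(19,-5)=13260 g(19,-3)=11934 g(19,-1)=4862 g(19,1)=4862 g(19,3)=11934 g(19,5)=13260 g(19,7)=9996 g(19,9)=5508 g(19,11)=2244 g(19,13)=663 g(19,15)=135 g(19,17)=17 g(19,19)=1
t=20: g(20,-20)=1 g(20,-18)=18 g(20,-16)=152 g(20,-14)=798 g(20,-12)=2907 g(20,-10)=7752 g(20,-8)=15504 g(20,-6)=23256 g(20,-4)=25194 g(20,-2)=16796 g(20,2)=16796 g(20,4)=25194 g(20,6)=23256 g(20,8)=15504 g(20,10)=7752 g(20,12)=2907 g(20,14)=798 g(20,16)=152 g(20,18)=18 g(20,20)=1
t=21: g(21,-21)=1 g(21,-19)=19 g(21,-17)=170 g(21,-15)=950 g(21,-13)=3705 g(21,-11)=10659 g(21,-9)=23256 g(21,-7)=38760 g(21,-5)=48450 g(21,-3)=41990 g(21,-1)=16796 g(21,1)=16796 g(21,3)=41990 g(21,5)=48450 g(21,7)=38760 g(21,9)=23256 g(21,11)=10659 g(21,13)=3705 g(21,15)=950 g(21,17)=170 g(21,19)=19 g(21,21)=1
t=22: g(22,-22)=1 g(22,-20)=20 g(22,-18)=189 g(22,-16)=1120 g(22,-14)=4655 g(22,-12)=14364 g(22,-10)=33915 g(22,-8)=62016 g(22,-6)=87210 g(22,-4)=90440 g(22,-2)=58786 g(22,2)=58786 g(22,4)=90440 g(22,6)=87210 g(22,8)=62016 g(22,10)=33915 g(22,12)=14364 g(22,14)=4655 g(22,16)=1120 g(22,18)=189 g(22,20)=20 g(22,22)=1
t=23: g(23,-23)=1 g(23,-21)=21 g(23,-19)=209 g(23,-17)=1309 g(23,-15)=5775 g(23,-13)=19019 g(23,-11)=48279 g(23,-9)=95931 g(23,-7)=149226 g(23,-5)=177650 g(23,-3)=149226 g(23,-1)=58786 g(23,1)=58786 g(23,3)=149226 g(23,5)=177650 g(23,7)=149226 g(23,9)=95931 g(23,11)=48279 g(23,13)=19019 g(23,15)=5775 g(23,17)=1309 g(23,19)=209 g(23,21)=21 g(23,23)=1
t=24: g(24,-24)=1 g(24,-22)=22 g(24,-20)=230 g(24,-18)=1518 g(24,-16)=7084 g(24,-14)=24794 g(24,-12)=67298 g(24,-10)=144210 g(24,-8)=245157 g(24,-6)=326876 g(24,-4)=326876 g(24,-2)=208012 g(24,2)=208012 g(24,4)=326876 g(24,6)=326876 g(24,8)=245157 g(24,10)=144210 g(24,12)=67298 g(24,14)=24794 g(24,16)=7084 g(24,18)=1518 g(24,20)=230 g(24,22)=22 g(24,24)=1
t=25: g(25,-25)=1 g(25,-23)=23 g(25,-21)=252 g(25,-19)=1748 g(25,-17)=8602 g(25,-15)=31878 g(25,-13)=92092 g(25,-11)=211508 g(25,-9)=389367 g(25,-7)=572033 g(25,-5)=653752 g(25,-3)=534888 g(25,-1)=208012 g(25,1)=208012 g(25,3)=534888 g(25,5)=653752 g(25,7)=572033 g(25,9)=389367 g(25,11)=211508 g(25,13)=92092 g(25,15)=31878 g(25,17)=8602 g(25,19)=1748 g(25,21)=252 g(25,23)=23 g(25,25)=1
t=26: g(26,-26)=1 g(26,-24)=24 g(26,-22)=275 g(26,-20)=2000 g(26,-18)=10350 g(26,-16)=40480 g(26,-14)=123970 g(26,-12)=303600 g(26,-10)=600875 g(26,-8)=961400 g(26,-6)=1225785 g(26,-4)=1188640 g(26,-2)=742900 g(26,2)=742900 g(26,4)=1188640 g(26,6)=1225785 g(26,8)=961400 g(26,10)=600875 g(26,12)=303600 g(26,14)=123970 g(26,16)=40480 g(26,18)=10350 g(26,20)=2000 g(26,22)=275 g(26,24)=24 g(26,26)=1
t=27: g(27,-27)=1 g(27,-25)=25 g(27,-23)=299 g(27,-21)=2275 g(27,-19)=12350 g(27,-17)=50830 g(27,-15)=164450 g(27,-13)=427570 g(27,-11)=904475 g(27,-9)=1562275 g(27,-7)=2187185 g(27,-5)=2414425 g(27,-3)=1931540 g(27,-1)=742900 g(27,1)=742900 g(27,3)=1931540 g(27,5)=2414425 g(27,7)=2187185 g(27,9)=1562275 g(27,11)=904475 g(27,13)=427570 g(27,15)=164450 g(27,17)=50830 g(27,19)=12350 g(27,21)=2275 g(27,23)=299 g(27,25)=25 g(27,27)=1
t=28: g(28,-28)=1 g(28,-26)=26 g(28,-24)=324 g(28,-22)=2574 g(28,-20)=14625 g(28,-18)=63180 g(28,-16)=215280 g(28,-14)=592020 g(28,-12)=1332045 g(28,-10)=2466750 g(28,-8)=3749460 g(28,-6)=4601610 g(28,-4)=4345965 g(28,-2)=2674440 g(28,2)=2674440 g(28,4)=4345965 g(28,6)=4601610 g(28,8)=3749460 g(28,10)=2466750 g(28,12)=1332045 g(28,14)=592020 g(28,16)=215280 g(28,18)=63180 g(28,20)=14625 g(28,22)=2574 g(28,24)=324 g(28,26)=26 g(28,28)=1
t=29: g(29,-29)=1 g(29,-27)=27 g(29,-25)=350 g(29,-23)=2898 g(29,-21)=17199 g(29,-19)=77805 g(29,-17)=278460 g(29,-15)=807300 g(29,-13)=1924065 g(29,-11)=3798795 g(29,-9)=6216210 g(29,-7)=8351070 g(29,-5)=8947575 g(29,-3)=7020405 g(29,-1)=2674440 g(29,1)=2674440 g(29,3)=7020405 g(29,5)=8947575 g(29,7)=8351070 g(29,9)=6216210 g(29,11)=3798795 g(29,13)=1924065 g(29,15)=807300 g(29,17)=278460 g(29,19)=77805 g(29,21)=17199 g(29,23)=2898 g(29,25)=350 g(29,27)=27 g(29,29)=1
Paths never hitting 0: Σ_s g(29,s) = 80233200
Paths hitting 0: 2^29 - 80233200 = 456637712
P = 456637712/536870912 = 28539857/33554432

Answer: 28539857/33554432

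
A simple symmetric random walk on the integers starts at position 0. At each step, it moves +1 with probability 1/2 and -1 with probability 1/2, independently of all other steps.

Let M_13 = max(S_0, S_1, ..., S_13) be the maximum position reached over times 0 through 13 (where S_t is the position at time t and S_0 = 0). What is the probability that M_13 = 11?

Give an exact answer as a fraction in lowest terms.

Answer: 13/8192

Derivation:
Let M_13 = max(S_0,...,S_13). Use the reflection principle: for j ≥ 1, #{paths with M_13 ≥ j} = #{S_13 ≥ j} + #{S_13 ≥ j+1}.
By reflection, #{M_13 ≥ 11} = #{S_13 ≥ 11} + #{S_13 ≥ 12} = 14 + 1 = 15.
#{M_13 ≥ 12} = #{S_13 ≥ 12} + #{S_13 ≥ 13} = 1 + 1 = 2.
#{M_13 = 11} = 15 - 2 = 13.
P(M_13 = 11) = 13/8192 = 13/8192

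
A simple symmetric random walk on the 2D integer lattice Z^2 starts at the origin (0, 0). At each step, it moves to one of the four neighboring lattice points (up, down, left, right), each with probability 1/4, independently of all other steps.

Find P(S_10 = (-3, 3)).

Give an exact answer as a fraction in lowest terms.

Answer: 2835/262144

Derivation:
Let h be the number of horizontal steps (so 10-h are vertical). To end at (-3,3) need (h-3)/2 right-steps and ((10-h)+3)/2 up-steps.
Sum over h with 3 ≤ h ≤ 7, h ≡ 1 (mod 2), 10-h ≡ 1 (mod 2):
h=3: C(10,3)·C(3,0)·C(7,5) = 120·1·21 = 2520
h=5: C(10,5)·C(5,1)·C(5,4) = 252·5·5 = 6300
h=7: C(10,7)·C(7,2)·C(3,3) = 120·21·1 = 2520
Total favorable: 11340
Total paths: 4^10 = 1048576
P = 11340/1048576 = 2835/262144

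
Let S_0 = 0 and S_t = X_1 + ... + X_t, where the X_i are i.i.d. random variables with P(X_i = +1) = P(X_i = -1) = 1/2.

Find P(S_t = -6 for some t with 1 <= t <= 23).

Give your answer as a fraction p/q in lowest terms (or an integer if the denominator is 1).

Answer: 440485/2097152

Derivation:
Count via complement. Let g(t,s) = #length-t paths at position s with S_1..S_t all ≠ -6.
g(t,s) = g(t-1,s-1) + g(t-1,s+1) for s ≠ -6; g(t,-6) = 0.
t=0: g(0,0)=1
t=1: g(1,-1)=1 g(1,1)=1
t=2: g(2,-2)=1 g(2,0)=2 g(2,2)=1
t=3: g(3,-3)=1 g(3,-1)=3 g(3,1)=3 g(3,3)=1
t=4: g(4,-4)=1 g(4,-2)=4 g(4,0)=6 g(4,2)=4 g(4,4)=1
t=5: g(5,-5)=1 g(5,-3)=5 g(5,-1)=10 g(5,1)=10 g(5,3)=5 g(5,5)=1
t=6: g(6,-4)=6 g(6,-2)=15 g(6,0)=20 g(6,2)=15 g(6,4)=6 g(6,6)=1
t=7: g(7,-5)=6 g(7,-3)=21 g(7,-1)=35 g(7,1)=35 g(7,3)=21 g(7,5)=7 g(7,7)=1
t=8: g(8,-4)=27 g(8,-2)=56 g(8,0)=70 g(8,2)=56 g(8,4)=28 g(8,6)=8 g(8,8)=1
t=9: g(9,-5)=27 g(9,-3)=83 g(9,-1)=126 g(9,1)=126 g(9,3)=84 g(9,5)=36 g(9,7)=9 g(9,9)=1
t=10: g(10,-4)=110 g(10,-2)=209 g(10,0)=252 g(10,2)=210 g(10,4)=120 g(10,6)=45 g(10,8)=10 g(10,10)=1
t=11: g(11,-5)=110 g(11,-3)=319 g(11,-1)=461 g(11,1)=462 g(11,3)=330 g(11,5)=165 g(11,7)=55 g(11,9)=11 g(11,11)=1
t=12: g(12,-4)=429 g(12,-2)=780 g(12,0)=923 g(12,2)=792 g(12,4)=495 g(12,6)=220 g(12,8)=66 g(12,10)=12 g(12,12)=1
t=13: g(13,-5)=429 g(13,-3)=1209 g(13,-1)=1703 g(13,1)=1715 g(13,3)=1287 g(13,5)=715 g(13,7)=286 g(13,9)=78 g(13,11)=13 g(13,13)=1
t=14: g(14,-4)=1638 g(14,-2)=2912 g(14,0)=3418 g(14,2)=3002 g(14,4)=2002 g(14,6)=1001 g(14,8)=364 g(14,10)=91 g(14,12)=14 g(14,14)=1
t=15: g(15,-5)=1638 g(15,-3)=4550 g(15,-1)=6330 g(15,1)=6420 g(15,3)=5004 g(15,5)=3003 g(15,7)=1365 g(15,9)=455 g(15,11)=105 g(15,13)=15 g(15,15)=1
t=16: g(16,-4)=6188 g(16,-2)=10880 g(16,0)=12750 g(16,2)=11424 g(16,4)=8007 g(16,6)=4368 g(16,8)=1820 g(16,10)=560 g(16,12)=120 g(16,14)=16 g(16,16)=1
t=17: g(17,-5)=6188 g(17,-3)=17068 g(17,-1)=23630 g(17,1)=24174 g(17,3)=19431 g(17,5)=12375 g(17,7)=6188 g(17,9)=2380 g(17,11)=680 g(17,13)=136 g(17,15)=17 g(17,17)=1
t=18: g(18,-4)=23256 g(18,-2)=40698 g(18,0)=47804 g(18,2)=43605 g(18,4)=31806 g(18,6)=18563 g(18,8)=8568 g(18,10)=3060 g(18,12)=816 g(18,14)=153 g(18,16)=18 g(18,18)=1
t=19: g(19,-5)=23256 g(19,-3)=63954 g(19,-1)=88502 g(19,1)=91409 g(19,3)=75411 g(19,5)=50369 g(19,7)=27131 g(19,9)=11628 g(19,11)=3876 g(19,13)=969 g(19,15)=171 g(19,17)=19 g(19,19)=1
t=20: g(20,-4)=87210 g(20,-2)=152456 g(20,0)=179911 g(20,2)=166820 g(20,4)=125780 g(20,6)=77500 g(20,8)=38759 g(20,10)=15504 g(20,12)=4845 g(20,14)=1140 g(20,16)=190 g(20,18)=20 g(20,20)=1
t=21: g(21,-5)=87210 g(21,-3)=239666 g(21,-1)=332367 g(21,1)=346731 g(21,3)=292600 g(21,5)=203280 g(21,7)=116259 g(21,9)=54263 g(21,11)=20349 g(21,13)=5985 g(21,15)=1330 g(21,17)=210 g(21,19)=21 g(21,21)=1
t=22: g(22,-4)=326876 g(22,-2)=572033 g(22,0)=679098 g(22,2)=639331 g(22,4)=495880 g(22,6)=319539 g(22,8)=170522 g(22,10)=74612 g(22,12)=26334 g(22,14)=7315 g(22,16)=1540 g(22,18)=231 g(22,20)=22 g(22,22)=1
t=23: g(23,-5)=326876 g(23,-3)=898909 g(23,-1)=1251131 g(23,1)=1318429 g(23,3)=1135211 g(23,5)=815419 g(23,7)=490061 g(23,9)=245134 g(23,11)=100946 g(23,13)=33649 g(23,15)=8855 g(23,17)=1771 g(23,19)=253 g(23,21)=23 g(23,23)=1
Paths never hitting -6: Σ_s g(23,s) = 6626668
Paths hitting -6: 2^23 - 6626668 = 1761940
P = 1761940/8388608 = 440485/2097152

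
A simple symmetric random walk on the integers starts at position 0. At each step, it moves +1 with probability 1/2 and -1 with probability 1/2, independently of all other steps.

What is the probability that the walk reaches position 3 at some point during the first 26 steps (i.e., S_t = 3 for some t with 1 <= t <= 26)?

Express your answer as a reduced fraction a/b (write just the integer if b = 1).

Answer: 1168527/2097152

Derivation:
Count via complement. Let g(t,s) = #length-t paths at position s with S_1..S_t all ≠ 3.
g(t,s) = g(t-1,s-1) + g(t-1,s+1) for s ≠ 3; g(t,3) = 0.
t=0: g(0,0)=1
t=1: g(1,-1)=1 g(1,1)=1
t=2: g(2,-2)=1 g(2,0)=2 g(2,2)=1
t=3: g(3,-3)=1 g(3,-1)=3 g(3,1)=3
t=4: g(4,-4)=1 g(4,-2)=4 g(4,0)=6 g(4,2)=3
t=5: g(5,-5)=1 g(5,-3)=5 g(5,-1)=10 g(5,1)=9
t=6: g(6,-6)=1 g(6,-4)=6 g(6,-2)=15 g(6,0)=19 g(6,2)=9
t=7: g(7,-7)=1 g(7,-5)=7 g(7,-3)=21 g(7,-1)=34 g(7,1)=28
t=8: g(8,-8)=1 g(8,-6)=8 g(8,-4)=28 g(8,-2)=55 g(8,0)=62 g(8,2)=28
t=9: g(9,-9)=1 g(9,-7)=9 g(9,-5)=36 g(9,-3)=83 g(9,-1)=117 g(9,1)=90
t=10: g(10,-10)=1 g(10,-8)=10 g(10,-6)=45 g(10,-4)=119 g(10,-2)=200 g(10,0)=207 g(10,2)=90
t=11: g(11,-11)=1 g(11,-9)=11 g(11,-7)=55 g(11,-5)=164 g(11,-3)=319 g(11,-1)=407 g(11,1)=297
t=12: g(12,-12)=1 g(12,-10)=12 g(12,-8)=66 g(12,-6)=219 g(12,-4)=483 g(12,-2)=726 g(12,0)=704 g(12,2)=297
t=13: g(13,-13)=1 g(13,-11)=13 g(13,-9)=78 g(13,-7)=285 g(13,-5)=702 g(13,-3)=1209 g(13,-1)=1430 g(13,1)=1001
t=14: g(14,-14)=1 g(14,-12)=14 g(14,-10)=91 g(14,-8)=363 g(14,-6)=987 g(14,-4)=1911 g(14,-2)=2639 g(14,0)=2431 g(14,2)=1001
t=15: g(15,-15)=1 g(15,-13)=15 g(15,-11)=105 g(15,-9)=454 g(15,-7)=1350 g(15,-5)=2898 g(15,-3)=4550 g(15,-1)=5070 g(15,1)=3432
t=16: g(16,-16)=1 g(16,-14)=16 g(16,-12)=120 g(16,-10)=559 g(16,-8)=1804 g(16,-6)=4248 g(16,-4)=7448 g(16,-2)=9620 g(16,0)=8502 g(16,2)=3432
t=17: g(17,-17)=1 g(17,-15)=17 g(17,-13)=136 g(17,-11)=679 g(17,-9)=2363 g(17,-7)=6052 g(17,-5)=11696 g(17,-3)=17068 g(17,-1)=18122 g(17,1)=11934
t=18: g(18,-18)=1 g(18,-16)=18 g(18,-14)=153 g(18,-12)=815 g(18,-10)=3042 g(18,-8)=8415 g(18,-6)=17748 g(18,-4)=28764 g(18,-2)=35190 g(18,0)=30056 g(18,2)=11934
t=19: g(19,-19)=1 g(19,-17)=19 g(19,-15)=171 g(19,-13)=968 g(19,-11)=3857 g(19,-9)=11457 g(19,-7)=26163 g(19,-5)=46512 g(19,-3)=63954 g(19,-1)=65246 g(19,1)=41990
t=20: g(20,-20)=1 g(20,-18)=20 g(20,-16)=190 g(20,-14)=1139 g(20,-12)=4825 g(20,-10)=15314 g(20,-8)=37620 g(20,-6)=72675 g(20,-4)=110466 g(20,-2)=129200 g(20,0)=107236 g(20,2)=41990
t=21: g(21,-21)=1 g(21,-19)=21 g(21,-17)=210 g(21,-15)=1329 g(21,-13)=5964 g(21,-11)=20139 g(21,-9)=52934 g(21,-7)=110295 g(21,-5)=183141 g(21,-3)=239666 g(21,-1)=236436 g(21,1)=149226
t=22: g(22,-22)=1 g(22,-20)=22 g(22,-18)=231 g(22,-16)=1539 g(22,-14)=7293 g(22,-12)=26103 g(22,-10)=73073 g(22,-8)=163229 g(22,-6)=293436 g(22,-4)=422807 g(22,-2)=476102 g(22,0)=385662 g(22,2)=149226
t=23: g(23,-23)=1 g(23,-21)=23 g(23,-19)=253 g(23,-17)=1770 g(23,-15)=8832 g(23,-13)=33396 g(23,-11)=99176 g(23,-9)=236302 g(23,-7)=456665 g(23,-5)=716243 g(23,-3)=898909 g(23,-1)=861764 g(23,1)=534888
t=24: g(24,-24)=1 g(24,-22)=24 g(24,-20)=276 g(24,-18)=2023 g(24,-16)=10602 g(24,-14)=42228 g(24,-12)=132572 g(24,-10)=335478 g(24,-8)=692967 g(24,-6)=1172908 g(24,-4)=1615152 g(24,-2)=1760673 g(24,0)=1396652 g(24,2)=534888
t=25: g(25,-25)=1 g(25,-23)=25 g(25,-21)=300 g(25,-19)=2299 g(25,-17)=12625 g(25,-15)=52830 g(25,-13)=174800 g(25,-11)=468050 g(25,-9)=1028445 g(25,-7)=1865875 g(25,-5)=2788060 g(25,-3)=3375825 g(25,-1)=3157325 g(25,1)=1931540
t=26: g(26,-26)=1 g(26,-24)=26 g(26,-22)=325 g(26,-20)=2599 g(26,-18)=14924 g(26,-16)=65455 g(26,-14)=227630 g(26,-12)=642850 g(26,-10)=1496495 g(26,-8)=2894320 g(26,-6)=4653935 g(26,-4)=6163885 g(26,-2)=6533150 g(26,0)=5088865 g(26,2)=1931540
Paths never hitting 3: Σ_s g(26,s) = 29716000
Paths hitting 3: 2^26 - 29716000 = 37392864
P = 37392864/67108864 = 1168527/2097152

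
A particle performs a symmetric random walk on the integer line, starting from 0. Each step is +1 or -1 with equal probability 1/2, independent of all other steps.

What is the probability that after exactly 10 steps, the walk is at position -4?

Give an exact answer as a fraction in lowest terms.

To reach position -4 after 10 steps: need 3 steps of +1 and 7 of -1.
Favorable paths: C(10,3) = 120
Total paths: 2^10 = 1024
P = 120/1024 = 15/128

Answer: 15/128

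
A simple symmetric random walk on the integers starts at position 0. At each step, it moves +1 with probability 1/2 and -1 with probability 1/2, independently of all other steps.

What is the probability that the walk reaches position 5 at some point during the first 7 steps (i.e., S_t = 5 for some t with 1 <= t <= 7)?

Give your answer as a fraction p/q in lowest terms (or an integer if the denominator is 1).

Count via complement. Let g(t,s) = #length-t paths at position s with S_1..S_t all ≠ 5.
g(t,s) = g(t-1,s-1) + g(t-1,s+1) for s ≠ 5; g(t,5) = 0.
t=0: g(0,0)=1
t=1: g(1,-1)=1 g(1,1)=1
t=2: g(2,-2)=1 g(2,0)=2 g(2,2)=1
t=3: g(3,-3)=1 g(3,-1)=3 g(3,1)=3 g(3,3)=1
t=4: g(4,-4)=1 g(4,-2)=4 g(4,0)=6 g(4,2)=4 g(4,4)=1
t=5: g(5,-5)=1 g(5,-3)=5 g(5,-1)=10 g(5,1)=10 g(5,3)=5
t=6: g(6,-6)=1 g(6,-4)=6 g(6,-2)=15 g(6,0)=20 g(6,2)=15 g(6,4)=5
t=7: g(7,-7)=1 g(7,-5)=7 g(7,-3)=21 g(7,-1)=35 g(7,1)=35 g(7,3)=20
Paths never hitting 5: Σ_s g(7,s) = 119
Paths hitting 5: 2^7 - 119 = 9
P = 9/128 = 9/128

Answer: 9/128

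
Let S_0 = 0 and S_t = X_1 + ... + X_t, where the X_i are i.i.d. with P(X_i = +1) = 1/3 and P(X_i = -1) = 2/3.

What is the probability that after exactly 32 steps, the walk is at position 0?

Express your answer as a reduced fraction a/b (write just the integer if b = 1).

Answer: 4376933826560/205891132094649

Derivation:
To be at 0 after 32 steps: need exactly 16 steps of +1 and 16 of -1.
Number of such sequences: C(32,16) = 601080390
Each has probability (1/3)^16 · (2/3)^16 = 65536/1853020188851841
P = 601080390 · 65536/1853020188851841 = 4376933826560/205891132094649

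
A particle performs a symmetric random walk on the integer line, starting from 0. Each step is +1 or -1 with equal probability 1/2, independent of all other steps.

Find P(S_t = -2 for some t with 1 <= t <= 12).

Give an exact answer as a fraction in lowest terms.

Answer: 595/1024

Derivation:
Count via complement. Let g(t,s) = #length-t paths at position s with S_1..S_t all ≠ -2.
g(t,s) = g(t-1,s-1) + g(t-1,s+1) for s ≠ -2; g(t,-2) = 0.
t=0: g(0,0)=1
t=1: g(1,-1)=1 g(1,1)=1
t=2: g(2,0)=2 g(2,2)=1
t=3: g(3,-1)=2 g(3,1)=3 g(3,3)=1
t=4: g(4,0)=5 g(4,2)=4 g(4,4)=1
t=5: g(5,-1)=5 g(5,1)=9 g(5,3)=5 g(5,5)=1
t=6: g(6,0)=14 g(6,2)=14 g(6,4)=6 g(6,6)=1
t=7: g(7,-1)=14 g(7,1)=28 g(7,3)=20 g(7,5)=7 g(7,7)=1
t=8: g(8,0)=42 g(8,2)=48 g(8,4)=27 g(8,6)=8 g(8,8)=1
t=9: g(9,-1)=42 g(9,1)=90 g(9,3)=75 g(9,5)=35 g(9,7)=9 g(9,9)=1
t=10: g(10,0)=132 g(10,2)=165 g(10,4)=110 g(10,6)=44 g(10,8)=10 g(10,10)=1
t=11: g(11,-1)=132 g(11,1)=297 g(11,3)=275 g(11,5)=154 g(11,7)=54 g(11,9)=11 g(11,11)=1
t=12: g(12,0)=429 g(12,2)=572 g(12,4)=429 g(12,6)=208 g(12,8)=65 g(12,10)=12 g(12,12)=1
Paths never hitting -2: Σ_s g(12,s) = 1716
Paths hitting -2: 2^12 - 1716 = 2380
P = 2380/4096 = 595/1024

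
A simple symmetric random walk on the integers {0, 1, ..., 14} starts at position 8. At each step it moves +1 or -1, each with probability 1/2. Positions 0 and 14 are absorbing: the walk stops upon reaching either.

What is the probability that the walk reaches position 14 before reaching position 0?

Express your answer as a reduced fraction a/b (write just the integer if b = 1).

Answer: 4/7

Derivation:
Symmetric walk (p = 1/2): the harmonic-function argument gives P(hit 14 before 0 | start at 8) = a/N.
P = 8/14 = 4/7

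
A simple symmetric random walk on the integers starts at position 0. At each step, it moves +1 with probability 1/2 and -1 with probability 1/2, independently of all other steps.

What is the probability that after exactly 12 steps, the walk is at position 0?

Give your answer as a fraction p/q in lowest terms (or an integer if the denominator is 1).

To return to 0 after 12 steps: need exactly 6 steps of +1 and 6 of -1.
Favorable paths: C(12,6) = 924
Total paths: 2^12 = 4096
P = 924/4096 = 231/1024

Answer: 231/1024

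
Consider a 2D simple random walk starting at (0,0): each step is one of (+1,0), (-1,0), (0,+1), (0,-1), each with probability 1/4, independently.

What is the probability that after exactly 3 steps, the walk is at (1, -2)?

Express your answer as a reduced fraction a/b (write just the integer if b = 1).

Let h be the number of horizontal steps (so 3-h are vertical). To end at (1,-2) need (h+1)/2 right-steps and ((3-h)-2)/2 up-steps.
Sum over h with 1 ≤ h ≤ 1, h ≡ 1 (mod 2), 3-h ≡ 0 (mod 2):
h=1: C(3,1)·C(1,1)·C(2,0) = 3·1·1 = 3
Total favorable: 3
Total paths: 4^3 = 64
P = 3/64 = 3/64

Answer: 3/64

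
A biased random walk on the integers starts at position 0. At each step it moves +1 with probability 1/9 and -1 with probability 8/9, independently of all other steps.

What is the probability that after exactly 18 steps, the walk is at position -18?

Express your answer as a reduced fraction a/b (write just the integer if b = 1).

Answer: 18014398509481984/150094635296999121

Derivation:
To reach position -18 after 18 steps: need 0 steps of +1 and 18 steps of -1.
Number of such sequences: C(18,0) = 1
Each has probability (1/9)^0 · (8/9)^18 = 18014398509481984/150094635296999121
P = 1 · 18014398509481984/150094635296999121 = 18014398509481984/150094635296999121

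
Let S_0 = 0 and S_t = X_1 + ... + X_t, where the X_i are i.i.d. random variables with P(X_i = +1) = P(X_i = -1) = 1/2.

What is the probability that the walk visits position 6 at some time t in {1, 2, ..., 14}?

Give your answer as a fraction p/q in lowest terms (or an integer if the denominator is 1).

Answer: 1941/16384

Derivation:
Count via complement. Let g(t,s) = #length-t paths at position s with S_1..S_t all ≠ 6.
g(t,s) = g(t-1,s-1) + g(t-1,s+1) for s ≠ 6; g(t,6) = 0.
t=0: g(0,0)=1
t=1: g(1,-1)=1 g(1,1)=1
t=2: g(2,-2)=1 g(2,0)=2 g(2,2)=1
t=3: g(3,-3)=1 g(3,-1)=3 g(3,1)=3 g(3,3)=1
t=4: g(4,-4)=1 g(4,-2)=4 g(4,0)=6 g(4,2)=4 g(4,4)=1
t=5: g(5,-5)=1 g(5,-3)=5 g(5,-1)=10 g(5,1)=10 g(5,3)=5 g(5,5)=1
t=6: g(6,-6)=1 g(6,-4)=6 g(6,-2)=15 g(6,0)=20 g(6,2)=15 g(6,4)=6
t=7: g(7,-7)=1 g(7,-5)=7 g(7,-3)=21 g(7,-1)=35 g(7,1)=35 g(7,3)=21 g(7,5)=6
t=8: g(8,-8)=1 g(8,-6)=8 g(8,-4)=28 g(8,-2)=56 g(8,0)=70 g(8,2)=56 g(8,4)=27
t=9: g(9,-9)=1 g(9,-7)=9 g(9,-5)=36 g(9,-3)=84 g(9,-1)=126 g(9,1)=126 g(9,3)=83 g(9,5)=27
t=10: g(10,-10)=1 g(10,-8)=10 g(10,-6)=45 g(10,-4)=120 g(10,-2)=210 g(10,0)=252 g(10,2)=209 g(10,4)=110
t=11: g(11,-11)=1 g(11,-9)=11 g(11,-7)=55 g(11,-5)=165 g(11,-3)=330 g(11,-1)=462 g(11,1)=461 g(11,3)=319 g(11,5)=110
t=12: g(12,-12)=1 g(12,-10)=12 g(12,-8)=66 g(12,-6)=220 g(12,-4)=495 g(12,-2)=792 g(12,0)=923 g(12,2)=780 g(12,4)=429
t=13: g(13,-13)=1 g(13,-11)=13 g(13,-9)=78 g(13,-7)=286 g(13,-5)=715 g(13,-3)=1287 g(13,-1)=1715 g(13,1)=1703 g(13,3)=1209 g(13,5)=429
t=14: g(14,-14)=1 g(14,-12)=14 g(14,-10)=91 g(14,-8)=364 g(14,-6)=1001 g(14,-4)=2002 g(14,-2)=3002 g(14,0)=3418 g(14,2)=2912 g(14,4)=1638
Paths never hitting 6: Σ_s g(14,s) = 14443
Paths hitting 6: 2^14 - 14443 = 1941
P = 1941/16384 = 1941/16384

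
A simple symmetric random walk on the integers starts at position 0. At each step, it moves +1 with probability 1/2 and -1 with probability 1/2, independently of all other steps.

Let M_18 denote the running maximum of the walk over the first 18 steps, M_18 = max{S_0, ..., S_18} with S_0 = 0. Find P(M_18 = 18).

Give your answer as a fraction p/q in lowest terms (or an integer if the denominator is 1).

Answer: 1/262144

Derivation:
Let M_18 = max(S_0,...,S_18). Use the reflection principle: for j ≥ 1, #{paths with M_18 ≥ j} = #{S_18 ≥ j} + #{S_18 ≥ j+1}.
By reflection, #{M_18 ≥ 18} = #{S_18 ≥ 18} + #{S_18 ≥ 19} = 1 + 0 = 1.
#{M_18 ≥ 19} = #{S_18 ≥ 19} + #{S_18 ≥ 20} = 0 + 0 = 0.
#{M_18 = 18} = 1 - 0 = 1.
P(M_18 = 18) = 1/262144 = 1/262144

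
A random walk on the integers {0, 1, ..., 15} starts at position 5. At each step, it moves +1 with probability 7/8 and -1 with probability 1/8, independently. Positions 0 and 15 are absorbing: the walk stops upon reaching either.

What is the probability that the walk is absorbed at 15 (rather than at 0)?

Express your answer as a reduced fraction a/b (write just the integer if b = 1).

Answer: 282475249/282492057

Derivation:
Biased walk: p = 7/8, q = 1/8, r = q/p = 1/7
Gambler's ruin: P(hit 15 before 0 | start at 5) = (1 - r^a)/(1 - r^N)
r^5 = 1/16807; r^15 = 1/4747561509943
P = (1 - 1/16807) / (1 - 1/4747561509943) = 16806/16807 / 4747561509942/4747561509943 = 282475249/282492057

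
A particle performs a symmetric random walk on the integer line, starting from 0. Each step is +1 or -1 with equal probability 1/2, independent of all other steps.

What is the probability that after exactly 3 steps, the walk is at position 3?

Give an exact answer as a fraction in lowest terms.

Answer: 1/8

Derivation:
To reach position 3 after 3 steps: need 3 steps of +1 and 0 of -1.
Favorable paths: C(3,3) = 1
Total paths: 2^3 = 8
P = 1/8 = 1/8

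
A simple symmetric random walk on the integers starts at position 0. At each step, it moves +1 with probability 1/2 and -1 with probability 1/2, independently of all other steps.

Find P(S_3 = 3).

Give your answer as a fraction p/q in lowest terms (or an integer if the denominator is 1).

Answer: 1/8

Derivation:
To reach position 3 after 3 steps: need 3 steps of +1 and 0 of -1.
Favorable paths: C(3,3) = 1
Total paths: 2^3 = 8
P = 1/8 = 1/8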